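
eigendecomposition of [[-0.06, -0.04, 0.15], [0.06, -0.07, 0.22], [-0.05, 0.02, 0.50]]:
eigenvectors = [[(0.22+0j),-0.16-0.59j,-0.16+0.59j], [0.37+0.00j,-0.79+0.00j,-0.79-0.00j], [(0.9+0j),(0.02-0.05j),0.02+0.05j]]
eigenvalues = [(0.5+0j), (-0.06+0.06j), (-0.06-0.06j)]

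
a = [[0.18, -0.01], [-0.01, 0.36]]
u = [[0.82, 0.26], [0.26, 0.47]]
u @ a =[[0.14, 0.09],[0.04, 0.17]]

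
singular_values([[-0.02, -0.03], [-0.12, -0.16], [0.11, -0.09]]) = [0.2, 0.14]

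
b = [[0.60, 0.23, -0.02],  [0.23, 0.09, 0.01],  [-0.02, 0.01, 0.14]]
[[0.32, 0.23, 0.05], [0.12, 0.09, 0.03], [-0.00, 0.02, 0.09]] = b@[[0.52, 0.03, 0.06], [0.03, 0.93, 0.11], [0.06, 0.11, 0.62]]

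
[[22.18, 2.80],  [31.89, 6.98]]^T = [[22.18, 31.89],[2.80, 6.98]]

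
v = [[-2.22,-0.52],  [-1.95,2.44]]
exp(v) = [[0.66, -1.44], [-5.39, 13.55]]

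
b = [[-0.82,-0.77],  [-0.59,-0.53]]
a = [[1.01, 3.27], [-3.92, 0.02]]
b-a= [[-1.83, -4.04], [3.33, -0.55]]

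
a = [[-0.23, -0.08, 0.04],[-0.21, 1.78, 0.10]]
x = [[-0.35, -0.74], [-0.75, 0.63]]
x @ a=[[0.24, -1.29, -0.09], [0.04, 1.18, 0.03]]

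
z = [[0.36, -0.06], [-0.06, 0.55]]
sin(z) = [[0.35, -0.05], [-0.05, 0.52]]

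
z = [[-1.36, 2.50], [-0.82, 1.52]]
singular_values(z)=[3.33, 0.01]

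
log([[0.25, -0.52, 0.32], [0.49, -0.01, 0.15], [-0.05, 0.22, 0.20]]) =[[-0.17, -1.55, 0.83], [1.24, -1.00, -0.2], [-0.5, 0.48, -1.36]]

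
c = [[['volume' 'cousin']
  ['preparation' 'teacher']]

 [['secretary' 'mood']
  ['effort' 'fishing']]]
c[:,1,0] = ['preparation', 'effort']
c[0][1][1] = 'teacher'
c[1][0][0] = 'secretary'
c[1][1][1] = 'fishing'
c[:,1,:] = [['preparation', 'teacher'], ['effort', 'fishing']]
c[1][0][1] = 'mood'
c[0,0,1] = 'cousin'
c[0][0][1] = 'cousin'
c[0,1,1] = 'teacher'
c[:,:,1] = [['cousin', 'teacher'], ['mood', 'fishing']]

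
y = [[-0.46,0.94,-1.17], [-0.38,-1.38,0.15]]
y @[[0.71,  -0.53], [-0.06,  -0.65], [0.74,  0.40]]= [[-1.25, -0.84],[-0.08, 1.16]]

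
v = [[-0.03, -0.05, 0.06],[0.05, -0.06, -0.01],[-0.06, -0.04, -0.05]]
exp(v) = [[0.97, -0.05, 0.06], [0.05, 0.94, -0.01], [-0.06, -0.04, 0.95]]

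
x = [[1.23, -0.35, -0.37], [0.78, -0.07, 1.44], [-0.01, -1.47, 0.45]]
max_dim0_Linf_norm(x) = 1.47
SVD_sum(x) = [[0.30, -0.32, 0.38], [0.71, -0.77, 0.9], [0.57, -0.61, 0.72]] + [[0.06,  0.12,  0.05], [0.36,  0.65,  0.27], [-0.48,  -0.87,  -0.36]] + [[0.87, -0.14, -0.80], [-0.29, 0.05, 0.27], [-0.1, 0.02, 0.09]]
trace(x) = 1.61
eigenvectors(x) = [[0.93+0.00j, -0.02+0.20j, -0.02-0.20j], [0.18+0.00j, 0.72+0.00j, (0.72-0j)], [(-0.33+0j), 0.12+0.66j, 0.12-0.66j]]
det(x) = 3.12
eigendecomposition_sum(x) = [[(1.15-0j), (0.09+0j), (-0.35-0j)], [0.23-0.00j, 0.02+0.00j, -0.07-0.00j], [-0.41+0.00j, -0.03+0.00j, (0.13+0j)]] + [[(0.04+0.08j), -0.22-0.03j, -0.01+0.22j], [0.28-0.17j, -0.04+0.77j, 0.75-0.04j], [(0.2+0.23j), (-0.72+0.09j), (0.16+0.69j)]] + [[(0.04-0.08j), (-0.22+0.03j), -0.01-0.22j], [0.28+0.17j, -0.04-0.77j, 0.75+0.04j], [0.20-0.23j, -0.72-0.09j, 0.16-0.69j]]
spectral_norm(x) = 1.86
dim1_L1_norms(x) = [1.95, 2.29, 1.93]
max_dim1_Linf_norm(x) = 1.47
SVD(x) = [[-0.31, -0.11, -0.94], [-0.74, -0.59, 0.31], [-0.59, 0.80, 0.11]] @ diag([1.863201772567839, 1.329293953157857, 1.2586328856334632]) @ [[-0.51,  0.55,  -0.65], [-0.45,  -0.82,  -0.34], [-0.73,  0.12,  0.67]]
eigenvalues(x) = [(1.29+0j), (0.16+1.54j), (0.16-1.54j)]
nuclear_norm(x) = 4.45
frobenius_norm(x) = 2.61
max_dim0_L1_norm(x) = 2.26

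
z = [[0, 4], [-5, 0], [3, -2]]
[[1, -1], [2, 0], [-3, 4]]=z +[[1, -5], [7, 0], [-6, 6]]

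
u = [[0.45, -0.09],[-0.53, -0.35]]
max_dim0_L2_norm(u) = 0.7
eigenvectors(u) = [[0.85, 0.1], [-0.53, 0.99]]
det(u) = -0.21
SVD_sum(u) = [[0.37, 0.13], [-0.58, -0.21]] + [[0.08, -0.22], [0.05, -0.14]]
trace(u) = 0.10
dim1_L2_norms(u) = [0.46, 0.64]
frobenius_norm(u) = 0.78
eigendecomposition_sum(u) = [[0.47, -0.05],  [-0.29, 0.03]] + [[-0.02, -0.04], [-0.24, -0.38]]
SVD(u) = [[-0.54,0.84], [0.84,0.54]] @ diag([0.7316735206087694, 0.2804529537016302]) @ [[-0.94, -0.34], [0.34, -0.94]]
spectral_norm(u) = 0.73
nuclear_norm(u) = 1.01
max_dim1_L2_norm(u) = 0.64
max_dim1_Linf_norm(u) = 0.53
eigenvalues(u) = [0.51, -0.41]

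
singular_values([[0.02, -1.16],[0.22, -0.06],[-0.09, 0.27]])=[1.19, 0.23]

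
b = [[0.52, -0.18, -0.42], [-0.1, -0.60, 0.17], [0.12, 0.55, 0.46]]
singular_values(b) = [0.91, 0.68, 0.34]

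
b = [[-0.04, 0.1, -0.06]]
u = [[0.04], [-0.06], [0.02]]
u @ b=[[-0.0,0.00,-0.0],[0.00,-0.01,0.00],[-0.0,0.0,-0.0]]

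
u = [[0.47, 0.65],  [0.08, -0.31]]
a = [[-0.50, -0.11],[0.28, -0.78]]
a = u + [[-0.97, -0.76], [0.20, -0.47]]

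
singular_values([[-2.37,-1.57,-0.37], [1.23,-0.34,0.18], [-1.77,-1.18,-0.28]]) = [3.69, 0.94, 0.0]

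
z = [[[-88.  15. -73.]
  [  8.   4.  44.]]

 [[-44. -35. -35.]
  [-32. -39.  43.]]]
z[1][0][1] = -35.0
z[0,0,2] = -73.0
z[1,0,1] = -35.0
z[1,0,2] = -35.0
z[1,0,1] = -35.0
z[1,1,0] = -32.0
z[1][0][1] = -35.0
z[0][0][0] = -88.0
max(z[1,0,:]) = -35.0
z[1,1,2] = 43.0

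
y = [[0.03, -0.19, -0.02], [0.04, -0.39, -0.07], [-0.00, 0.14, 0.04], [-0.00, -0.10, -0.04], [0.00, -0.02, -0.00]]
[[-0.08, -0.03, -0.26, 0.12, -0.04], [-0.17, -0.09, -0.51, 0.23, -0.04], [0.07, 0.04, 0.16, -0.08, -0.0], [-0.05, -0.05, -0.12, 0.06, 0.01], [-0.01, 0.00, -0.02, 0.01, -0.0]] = y@[[0.80, -1.15, -1.45, 0.75, -0.44], [0.57, -0.22, 1.13, -0.47, 0.23], [-0.28, 1.81, 0.16, -0.30, -0.93]]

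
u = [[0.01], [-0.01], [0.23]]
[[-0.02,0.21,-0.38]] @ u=[[-0.09]]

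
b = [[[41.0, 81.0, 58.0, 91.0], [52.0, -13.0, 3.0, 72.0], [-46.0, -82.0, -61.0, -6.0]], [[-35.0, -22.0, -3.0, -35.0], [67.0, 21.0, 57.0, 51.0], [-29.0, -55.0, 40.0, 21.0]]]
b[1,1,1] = 21.0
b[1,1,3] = 51.0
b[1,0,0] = -35.0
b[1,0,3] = -35.0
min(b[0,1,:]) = -13.0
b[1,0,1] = -22.0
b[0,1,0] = 52.0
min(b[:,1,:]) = -13.0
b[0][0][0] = 41.0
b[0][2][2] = -61.0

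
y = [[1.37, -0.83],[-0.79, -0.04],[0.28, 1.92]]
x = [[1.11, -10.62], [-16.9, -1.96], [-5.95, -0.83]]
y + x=[[2.48, -11.45], [-17.69, -2.0], [-5.67, 1.09]]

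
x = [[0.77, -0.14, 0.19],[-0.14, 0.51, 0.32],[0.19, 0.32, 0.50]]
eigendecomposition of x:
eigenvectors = [[0.33, 0.79, -0.52], [0.65, 0.21, 0.73], [-0.68, 0.58, 0.45]]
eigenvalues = [0.1, 0.87, 0.8]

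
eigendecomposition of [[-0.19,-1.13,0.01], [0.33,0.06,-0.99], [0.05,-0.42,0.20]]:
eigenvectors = [[(0.89+0j), (0.89-0j), (0.68+0j)], [(0.09-0.38j), (0.09+0.38j), -0.51+0.00j], [(0.15-0.18j), (0.15+0.18j), (0.53+0j)]]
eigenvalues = [(-0.3+0.47j), (-0.3-0.47j), (0.66+0j)]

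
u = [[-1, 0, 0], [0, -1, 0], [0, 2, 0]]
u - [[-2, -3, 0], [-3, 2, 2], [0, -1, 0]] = [[1, 3, 0], [3, -3, -2], [0, 3, 0]]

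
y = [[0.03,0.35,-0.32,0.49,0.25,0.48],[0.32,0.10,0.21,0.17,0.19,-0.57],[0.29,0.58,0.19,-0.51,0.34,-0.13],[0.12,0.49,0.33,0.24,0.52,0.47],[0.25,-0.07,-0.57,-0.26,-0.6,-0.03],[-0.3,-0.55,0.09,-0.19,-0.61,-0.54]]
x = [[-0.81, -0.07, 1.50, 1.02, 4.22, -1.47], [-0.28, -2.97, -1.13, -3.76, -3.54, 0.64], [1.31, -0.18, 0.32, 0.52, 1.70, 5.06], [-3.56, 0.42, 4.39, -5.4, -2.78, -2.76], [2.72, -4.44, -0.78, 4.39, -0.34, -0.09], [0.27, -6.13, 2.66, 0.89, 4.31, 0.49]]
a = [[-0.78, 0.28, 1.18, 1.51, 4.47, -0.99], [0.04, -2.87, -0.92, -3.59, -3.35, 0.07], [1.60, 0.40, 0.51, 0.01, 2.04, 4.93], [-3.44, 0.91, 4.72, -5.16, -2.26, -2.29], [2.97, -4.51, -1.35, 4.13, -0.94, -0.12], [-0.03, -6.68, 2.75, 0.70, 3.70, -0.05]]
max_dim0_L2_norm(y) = 1.1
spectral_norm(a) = 10.86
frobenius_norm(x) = 16.73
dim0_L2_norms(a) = [4.88, 8.62, 5.84, 7.7, 7.42, 5.53]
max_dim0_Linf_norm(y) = 0.61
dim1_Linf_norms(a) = [4.47, 3.59, 4.93, 5.16, 4.51, 6.68]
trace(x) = -8.71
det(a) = 2481.24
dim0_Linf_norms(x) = [3.56, 6.13, 4.39, 5.4, 4.31, 5.06]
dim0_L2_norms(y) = [0.6, 1.01, 0.79, 0.83, 1.1, 1.04]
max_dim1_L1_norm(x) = 19.31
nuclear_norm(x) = 34.35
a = y + x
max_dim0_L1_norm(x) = 16.89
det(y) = -0.03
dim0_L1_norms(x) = [8.95, 14.21, 10.78, 15.98, 16.89, 10.51]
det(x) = 241.81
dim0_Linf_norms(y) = [0.32, 0.58, 0.57, 0.51, 0.61, 0.57]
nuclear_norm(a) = 34.60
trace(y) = -0.58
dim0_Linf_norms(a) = [3.44, 6.68, 4.72, 5.16, 4.47, 4.93]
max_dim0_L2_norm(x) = 8.14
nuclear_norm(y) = 4.50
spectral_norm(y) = 1.66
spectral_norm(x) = 11.36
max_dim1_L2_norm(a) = 8.48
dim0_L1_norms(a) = [8.86, 15.65, 11.43, 15.1, 16.76, 8.45]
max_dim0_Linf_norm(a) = 6.68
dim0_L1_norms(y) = [1.31, 2.14, 1.71, 1.86, 2.51, 2.22]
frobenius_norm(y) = 2.23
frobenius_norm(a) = 16.65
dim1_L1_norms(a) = [9.21, 10.84, 9.49, 18.78, 14.02, 13.91]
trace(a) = -9.29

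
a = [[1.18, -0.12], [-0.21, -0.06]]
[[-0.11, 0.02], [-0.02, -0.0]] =a@[[-0.05,0.02], [0.43,0.01]]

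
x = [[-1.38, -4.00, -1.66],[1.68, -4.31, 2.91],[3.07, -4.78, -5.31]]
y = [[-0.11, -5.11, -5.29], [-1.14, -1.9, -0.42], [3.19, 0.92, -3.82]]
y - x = [[1.27, -1.11, -3.63], [-2.82, 2.41, -3.33], [0.12, 5.70, 1.49]]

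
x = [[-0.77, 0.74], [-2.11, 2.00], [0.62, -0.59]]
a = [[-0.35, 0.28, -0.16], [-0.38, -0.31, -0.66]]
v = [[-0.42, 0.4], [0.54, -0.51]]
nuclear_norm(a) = 1.27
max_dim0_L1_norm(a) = 0.82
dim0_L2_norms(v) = [0.68, 0.65]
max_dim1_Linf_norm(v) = 0.54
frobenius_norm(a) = 0.95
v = a @ x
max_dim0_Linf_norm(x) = 2.11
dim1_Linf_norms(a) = [0.35, 0.66]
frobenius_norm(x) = 3.21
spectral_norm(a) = 0.85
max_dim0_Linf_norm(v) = 0.54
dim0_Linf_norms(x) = [2.11, 2.0]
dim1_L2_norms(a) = [0.48, 0.82]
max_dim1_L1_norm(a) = 1.35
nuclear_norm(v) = 0.94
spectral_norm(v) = 0.94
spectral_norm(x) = 3.21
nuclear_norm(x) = 3.22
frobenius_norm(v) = 0.94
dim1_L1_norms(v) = [0.82, 1.05]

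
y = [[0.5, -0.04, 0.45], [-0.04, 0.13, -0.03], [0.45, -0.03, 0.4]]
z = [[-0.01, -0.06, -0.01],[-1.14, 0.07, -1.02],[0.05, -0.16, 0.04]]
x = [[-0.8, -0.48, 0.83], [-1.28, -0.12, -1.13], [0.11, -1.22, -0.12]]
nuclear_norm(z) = 1.70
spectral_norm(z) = 1.53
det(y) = -0.00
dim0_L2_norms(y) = [0.67, 0.14, 0.6]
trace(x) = -1.04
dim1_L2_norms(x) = [1.25, 1.71, 1.23]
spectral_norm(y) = 0.91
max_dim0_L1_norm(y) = 0.99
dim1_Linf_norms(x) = [0.83, 1.28, 1.22]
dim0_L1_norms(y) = [0.99, 0.2, 0.88]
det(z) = 0.00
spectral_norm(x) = 1.72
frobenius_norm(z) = 1.54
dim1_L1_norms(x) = [2.11, 2.53, 1.45]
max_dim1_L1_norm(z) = 2.23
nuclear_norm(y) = 1.04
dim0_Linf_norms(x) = [1.28, 1.22, 1.13]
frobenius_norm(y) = 0.91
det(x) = 2.53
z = x @ y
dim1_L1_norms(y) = [0.99, 0.2, 0.88]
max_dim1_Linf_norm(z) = 1.14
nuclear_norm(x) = 4.17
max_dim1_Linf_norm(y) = 0.5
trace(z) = 0.10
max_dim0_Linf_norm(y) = 0.5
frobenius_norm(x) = 2.45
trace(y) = 1.03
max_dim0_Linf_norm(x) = 1.28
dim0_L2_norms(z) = [1.14, 0.18, 1.02]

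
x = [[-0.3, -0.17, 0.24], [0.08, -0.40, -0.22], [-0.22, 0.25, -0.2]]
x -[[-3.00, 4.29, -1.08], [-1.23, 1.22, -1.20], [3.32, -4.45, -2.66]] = [[2.7,-4.46,1.32], [1.31,-1.62,0.98], [-3.54,4.7,2.46]]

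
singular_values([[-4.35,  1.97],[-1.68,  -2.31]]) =[4.83, 2.77]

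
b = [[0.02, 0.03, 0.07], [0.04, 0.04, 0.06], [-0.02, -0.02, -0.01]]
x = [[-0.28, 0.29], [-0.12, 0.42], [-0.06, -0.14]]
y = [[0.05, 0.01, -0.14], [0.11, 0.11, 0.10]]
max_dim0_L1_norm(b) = 0.14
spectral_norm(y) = 0.19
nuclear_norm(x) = 0.77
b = x @ y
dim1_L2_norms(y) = [0.15, 0.18]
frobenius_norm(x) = 0.61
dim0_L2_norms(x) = [0.31, 0.53]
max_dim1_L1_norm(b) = 0.14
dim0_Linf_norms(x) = [0.28, 0.42]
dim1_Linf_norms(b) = [0.07, 0.06, 0.02]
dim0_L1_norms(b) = [0.08, 0.09, 0.14]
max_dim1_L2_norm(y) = 0.18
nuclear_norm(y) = 0.33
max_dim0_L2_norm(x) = 0.53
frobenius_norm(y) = 0.24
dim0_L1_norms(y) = [0.16, 0.12, 0.24]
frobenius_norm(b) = 0.12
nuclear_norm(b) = 0.14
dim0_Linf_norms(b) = [0.04, 0.04, 0.07]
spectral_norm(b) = 0.12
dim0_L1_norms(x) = [0.46, 0.85]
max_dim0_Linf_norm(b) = 0.07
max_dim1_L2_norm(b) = 0.08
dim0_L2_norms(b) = [0.05, 0.05, 0.09]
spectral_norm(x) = 0.58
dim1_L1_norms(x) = [0.57, 0.54, 0.2]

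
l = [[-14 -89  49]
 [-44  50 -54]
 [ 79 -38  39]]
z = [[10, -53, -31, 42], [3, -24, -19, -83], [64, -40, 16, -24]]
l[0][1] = -89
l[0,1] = -89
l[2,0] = 79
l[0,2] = 49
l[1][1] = 50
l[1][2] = -54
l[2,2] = 39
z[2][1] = -40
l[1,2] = -54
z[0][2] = -31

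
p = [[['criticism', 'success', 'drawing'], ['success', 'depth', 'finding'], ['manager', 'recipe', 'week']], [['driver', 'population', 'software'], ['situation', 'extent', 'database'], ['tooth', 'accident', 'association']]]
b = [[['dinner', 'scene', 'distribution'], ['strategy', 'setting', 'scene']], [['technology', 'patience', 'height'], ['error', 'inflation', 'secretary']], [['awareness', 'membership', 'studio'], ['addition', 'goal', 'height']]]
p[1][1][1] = 'extent'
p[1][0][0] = 'driver'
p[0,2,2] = 'week'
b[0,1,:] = ['strategy', 'setting', 'scene']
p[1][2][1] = 'accident'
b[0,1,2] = 'scene'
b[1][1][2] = 'secretary'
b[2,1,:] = ['addition', 'goal', 'height']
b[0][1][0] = 'strategy'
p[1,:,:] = [['driver', 'population', 'software'], ['situation', 'extent', 'database'], ['tooth', 'accident', 'association']]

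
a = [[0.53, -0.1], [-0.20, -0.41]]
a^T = [[0.53,-0.20],[-0.10,-0.41]]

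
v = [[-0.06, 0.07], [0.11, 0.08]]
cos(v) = [[0.99, -0.00], [-0.00, 0.99]]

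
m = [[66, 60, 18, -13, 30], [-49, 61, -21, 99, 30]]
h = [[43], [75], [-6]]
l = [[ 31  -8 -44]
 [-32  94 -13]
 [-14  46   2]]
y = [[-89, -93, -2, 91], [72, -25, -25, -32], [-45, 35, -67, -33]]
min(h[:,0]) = -6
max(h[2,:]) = -6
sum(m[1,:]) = 120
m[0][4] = 30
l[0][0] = 31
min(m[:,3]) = -13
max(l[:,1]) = 94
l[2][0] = -14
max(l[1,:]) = 94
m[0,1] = 60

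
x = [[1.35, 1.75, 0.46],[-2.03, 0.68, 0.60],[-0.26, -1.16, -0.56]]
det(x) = -0.672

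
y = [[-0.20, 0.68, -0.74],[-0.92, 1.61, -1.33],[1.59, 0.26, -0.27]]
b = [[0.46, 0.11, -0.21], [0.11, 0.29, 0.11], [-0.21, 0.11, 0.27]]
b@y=[[-0.53, 0.44, -0.43], [-0.11, 0.57, -0.5], [0.37, 0.10, -0.06]]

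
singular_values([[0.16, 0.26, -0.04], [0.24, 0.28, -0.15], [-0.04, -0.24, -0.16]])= [0.53, 0.24, 0.0]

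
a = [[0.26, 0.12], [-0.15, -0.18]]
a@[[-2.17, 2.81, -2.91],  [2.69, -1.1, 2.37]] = [[-0.24, 0.60, -0.47], [-0.16, -0.22, 0.01]]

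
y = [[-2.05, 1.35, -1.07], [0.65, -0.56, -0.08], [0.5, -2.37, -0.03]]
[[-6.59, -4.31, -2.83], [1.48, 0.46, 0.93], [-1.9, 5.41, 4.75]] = y@[[3.75, -1.13, -0.28], [1.58, -2.56, -2.07], [0.97, 2.96, 0.57]]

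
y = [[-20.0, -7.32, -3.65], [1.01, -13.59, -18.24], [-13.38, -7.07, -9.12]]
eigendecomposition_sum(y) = [[4.82, 0.43, -5.54], [-13.71, -1.22, 15.76], [7.08, 0.63, -8.13]] + [[-12.87, 1.65, 11.96],  [26.20, -3.35, -24.34],  [-9.17, 1.17, 8.52]] + [[-11.95, -9.39, -10.07], [-11.48, -9.02, -9.67], [-11.29, -8.87, -9.51]]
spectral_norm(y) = 30.52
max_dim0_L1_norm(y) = 34.39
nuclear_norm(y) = 51.39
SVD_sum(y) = [[-11.61, -9.71, -10.63], [-10.66, -8.91, -9.76], [-10.90, -9.11, -9.97]] + [[-8.52,3.18,6.41], [11.61,-4.33,-8.73], [-2.28,0.85,1.71]] + [[0.14, -0.79, 0.57],[0.06, -0.35, 0.25],[-0.2, 1.19, -0.86]]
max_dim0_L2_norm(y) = 24.08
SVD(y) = [[-0.61, 0.58, -0.54], [-0.56, -0.80, -0.24], [-0.57, 0.16, 0.81]] @ diag([30.522875354314472, 19.03936830446178, 1.8305558369080037]) @ [[0.63, 0.52, 0.57], [-0.77, 0.29, 0.58], [-0.14, 0.80, -0.58]]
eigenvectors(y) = [[-0.3, 0.42, 0.6], [0.85, -0.86, 0.57], [-0.44, 0.3, 0.56]]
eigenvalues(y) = [-4.53, -7.7, -30.48]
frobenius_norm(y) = 36.02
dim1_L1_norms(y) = [30.97, 32.84, 29.57]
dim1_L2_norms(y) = [21.61, 22.77, 17.67]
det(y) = -1063.80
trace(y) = -42.71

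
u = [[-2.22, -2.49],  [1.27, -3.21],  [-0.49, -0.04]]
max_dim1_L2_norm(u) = 3.45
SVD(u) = [[-0.68, 0.71], [-0.73, -0.67], [-0.03, 0.19]] @ diag([4.0894203244147365, 2.561999494586928]) @ [[0.15, 0.99], [-0.99, 0.15]]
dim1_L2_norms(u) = [3.34, 3.45, 0.49]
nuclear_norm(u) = 6.65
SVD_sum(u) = [[-0.41,-2.76],[-0.44,-2.96],[-0.02,-0.11]] + [[-1.81, 0.27],  [1.71, -0.25],  [-0.47, 0.07]]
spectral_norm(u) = 4.09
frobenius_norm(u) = 4.83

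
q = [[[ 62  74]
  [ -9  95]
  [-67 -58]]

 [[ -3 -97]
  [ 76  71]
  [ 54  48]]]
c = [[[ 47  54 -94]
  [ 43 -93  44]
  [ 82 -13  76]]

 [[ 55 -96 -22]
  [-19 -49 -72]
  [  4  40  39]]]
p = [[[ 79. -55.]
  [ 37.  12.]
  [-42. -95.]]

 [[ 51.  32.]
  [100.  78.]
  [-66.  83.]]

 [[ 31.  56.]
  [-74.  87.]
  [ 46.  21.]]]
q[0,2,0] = -67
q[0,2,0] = -67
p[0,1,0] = 37.0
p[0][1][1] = 12.0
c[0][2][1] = -13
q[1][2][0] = 54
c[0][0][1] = 54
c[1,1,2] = -72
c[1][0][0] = 55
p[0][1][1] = 12.0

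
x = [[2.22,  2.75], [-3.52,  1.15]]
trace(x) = 3.37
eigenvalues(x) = [(1.68+3.06j), (1.68-3.06j)]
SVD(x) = [[-0.66,0.75], [0.75,0.66]] @ diag([4.21826434325245, 2.9000079190314256]) @ [[-0.97, -0.22], [-0.22, 0.97]]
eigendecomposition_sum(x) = [[(1.11+1.39j), (1.38-0.76j)], [(-1.76+0.97j), (0.57+1.68j)]] + [[(1.11-1.39j), (1.38+0.76j)],[-1.76-0.97j, (0.57-1.68j)]]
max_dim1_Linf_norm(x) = 3.52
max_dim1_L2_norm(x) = 3.7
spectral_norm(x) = 4.22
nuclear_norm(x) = 7.12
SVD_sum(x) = [[2.71,0.63], [-3.09,-0.71]] + [[-0.49, 2.12], [-0.43, 1.86]]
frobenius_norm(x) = 5.12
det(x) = 12.23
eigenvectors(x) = [[-0.11-0.65j,(-0.11+0.65j)],[(0.75+0j),(0.75-0j)]]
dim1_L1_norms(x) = [4.97, 4.67]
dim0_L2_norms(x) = [4.16, 2.98]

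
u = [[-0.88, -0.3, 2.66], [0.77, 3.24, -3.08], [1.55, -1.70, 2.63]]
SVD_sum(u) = [[-0.04, -1.38, 1.90], [0.08, 2.59, -3.57], [-0.06, -1.82, 2.51]] + [[-1.05, 0.18, 0.11], [0.50, -0.09, -0.05], [1.52, -0.26, -0.15]] + [[0.22, 0.9, 0.65], [0.18, 0.74, 0.54], [0.09, 0.38, 0.27]]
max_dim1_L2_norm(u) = 4.54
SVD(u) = [[-0.40, -0.55, 0.73],[0.75, 0.26, 0.61],[-0.53, 0.79, 0.31]] @ diag([5.876794952255822, 1.9525456584932899, 1.5417997731999713]) @ [[0.02, 0.59, -0.81], [0.98, -0.17, -0.10], [0.19, 0.79, 0.58]]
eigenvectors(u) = [[0.84, -0.46, 0.29], [-0.36, -0.73, -0.74], [-0.41, -0.51, 0.61]]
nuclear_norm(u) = 9.37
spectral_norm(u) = 5.88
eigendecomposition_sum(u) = [[-1.47, 0.23, 0.99], [0.63, -0.10, -0.42], [0.71, -0.11, -0.48]] + [[0.4, 0.47, 0.39], [0.63, 0.76, 0.62], [0.44, 0.52, 0.43]] + [[0.19, -1.01, 1.28],  [-0.49, 2.59, -3.28],  [0.4, -2.11, 2.68]]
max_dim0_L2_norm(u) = 4.85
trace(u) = 4.99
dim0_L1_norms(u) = [3.2, 5.24, 8.37]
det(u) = -17.69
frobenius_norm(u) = 6.38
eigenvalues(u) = [-2.05, 1.58, 5.45]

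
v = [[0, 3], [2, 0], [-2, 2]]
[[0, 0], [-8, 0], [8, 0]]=v@[[-4, 0], [0, 0]]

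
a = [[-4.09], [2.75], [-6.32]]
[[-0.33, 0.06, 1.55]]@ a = [[-8.28]]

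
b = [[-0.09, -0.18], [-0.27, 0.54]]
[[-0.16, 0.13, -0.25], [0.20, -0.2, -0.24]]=b @ [[0.55, -0.37, 1.84],  [0.64, -0.55, 0.47]]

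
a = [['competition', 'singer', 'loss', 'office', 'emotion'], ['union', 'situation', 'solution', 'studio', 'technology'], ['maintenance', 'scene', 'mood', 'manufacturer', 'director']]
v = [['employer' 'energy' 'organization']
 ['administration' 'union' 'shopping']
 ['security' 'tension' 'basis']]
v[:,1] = ['energy', 'union', 'tension']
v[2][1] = 'tension'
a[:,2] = ['loss', 'solution', 'mood']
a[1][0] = 'union'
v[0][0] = 'employer'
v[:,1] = ['energy', 'union', 'tension']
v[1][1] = 'union'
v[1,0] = 'administration'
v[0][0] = 'employer'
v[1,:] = ['administration', 'union', 'shopping']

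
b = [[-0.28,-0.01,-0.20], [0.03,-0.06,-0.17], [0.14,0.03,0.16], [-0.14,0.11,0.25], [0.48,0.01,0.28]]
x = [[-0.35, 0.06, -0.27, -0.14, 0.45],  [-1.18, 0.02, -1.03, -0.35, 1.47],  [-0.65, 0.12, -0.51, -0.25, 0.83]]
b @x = [[0.24,-0.04,0.19,0.09,-0.31], [0.17,-0.02,0.14,0.06,-0.22], [-0.19,0.03,-0.15,-0.07,0.24], [-0.24,0.02,-0.2,-0.08,0.31], [-0.36,0.06,-0.28,-0.14,0.46]]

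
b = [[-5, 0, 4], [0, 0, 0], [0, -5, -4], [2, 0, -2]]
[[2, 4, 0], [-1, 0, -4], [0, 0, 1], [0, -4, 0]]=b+[[7, 4, -4], [-1, 0, -4], [0, 5, 5], [-2, -4, 2]]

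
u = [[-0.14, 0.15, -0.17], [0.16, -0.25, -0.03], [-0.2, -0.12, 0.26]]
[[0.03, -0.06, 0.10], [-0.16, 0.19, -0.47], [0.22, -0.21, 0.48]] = u@ [[-0.6, 0.65, -1.32], [0.19, -0.28, 0.87], [0.46, -0.44, 1.24]]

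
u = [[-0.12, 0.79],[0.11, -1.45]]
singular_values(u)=[1.66, 0.05]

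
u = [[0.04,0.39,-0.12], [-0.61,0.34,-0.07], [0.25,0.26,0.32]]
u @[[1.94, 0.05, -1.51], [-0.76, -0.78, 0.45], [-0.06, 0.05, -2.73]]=[[-0.21,-0.31,0.44], [-1.44,-0.3,1.27], [0.27,-0.17,-1.13]]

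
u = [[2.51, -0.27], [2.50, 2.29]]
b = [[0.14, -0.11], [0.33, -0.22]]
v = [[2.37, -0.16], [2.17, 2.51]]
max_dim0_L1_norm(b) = 0.47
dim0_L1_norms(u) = [5.01, 2.56]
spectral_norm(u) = 3.89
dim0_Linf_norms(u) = [2.51, 2.29]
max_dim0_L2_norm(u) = 3.54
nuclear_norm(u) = 5.54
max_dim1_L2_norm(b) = 0.4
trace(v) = 4.88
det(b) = 0.01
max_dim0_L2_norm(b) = 0.36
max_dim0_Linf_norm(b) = 0.33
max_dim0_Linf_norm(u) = 2.51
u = b + v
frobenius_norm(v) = 4.08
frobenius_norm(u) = 4.23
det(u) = 6.42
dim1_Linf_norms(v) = [2.37, 2.51]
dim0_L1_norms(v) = [4.54, 2.67]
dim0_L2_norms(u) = [3.54, 2.31]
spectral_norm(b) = 0.43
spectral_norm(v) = 3.71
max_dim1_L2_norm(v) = 3.32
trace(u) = 4.80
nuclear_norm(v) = 5.41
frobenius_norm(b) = 0.43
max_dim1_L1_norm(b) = 0.55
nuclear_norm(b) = 0.45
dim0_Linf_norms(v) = [2.37, 2.51]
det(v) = 6.30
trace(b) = -0.08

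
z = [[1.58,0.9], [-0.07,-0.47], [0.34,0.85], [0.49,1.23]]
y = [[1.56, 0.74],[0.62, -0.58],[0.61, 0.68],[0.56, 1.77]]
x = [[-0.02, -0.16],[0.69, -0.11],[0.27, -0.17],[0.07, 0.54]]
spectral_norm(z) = 2.33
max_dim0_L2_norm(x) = 0.74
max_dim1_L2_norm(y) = 1.86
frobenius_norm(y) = 2.83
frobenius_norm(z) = 2.47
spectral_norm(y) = 2.50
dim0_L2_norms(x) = [0.74, 0.6]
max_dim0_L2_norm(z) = 1.81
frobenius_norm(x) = 0.96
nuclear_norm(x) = 1.34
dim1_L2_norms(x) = [0.16, 0.7, 0.32, 0.54]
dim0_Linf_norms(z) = [1.58, 1.23]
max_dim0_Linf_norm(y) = 1.77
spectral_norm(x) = 0.76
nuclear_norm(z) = 3.17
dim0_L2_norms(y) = [1.87, 2.12]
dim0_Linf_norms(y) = [1.56, 1.77]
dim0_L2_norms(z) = [1.69, 1.81]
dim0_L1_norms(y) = [3.35, 3.77]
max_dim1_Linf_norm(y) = 1.77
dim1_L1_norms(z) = [2.48, 0.54, 1.19, 1.72]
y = x + z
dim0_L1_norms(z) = [2.48, 3.45]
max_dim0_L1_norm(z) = 3.45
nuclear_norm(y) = 3.82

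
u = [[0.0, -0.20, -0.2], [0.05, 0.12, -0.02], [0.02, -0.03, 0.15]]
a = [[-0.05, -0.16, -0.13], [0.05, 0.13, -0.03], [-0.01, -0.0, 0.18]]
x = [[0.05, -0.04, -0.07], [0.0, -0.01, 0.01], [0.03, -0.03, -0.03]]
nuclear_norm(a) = 0.44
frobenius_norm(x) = 0.11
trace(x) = 0.01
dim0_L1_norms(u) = [0.07, 0.35, 0.37]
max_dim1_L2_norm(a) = 0.21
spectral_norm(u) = 0.30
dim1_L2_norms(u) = [0.28, 0.13, 0.15]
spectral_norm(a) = 0.26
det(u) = 0.00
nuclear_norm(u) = 0.51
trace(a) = 0.26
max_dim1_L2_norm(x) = 0.09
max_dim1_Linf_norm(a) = 0.18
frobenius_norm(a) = 0.31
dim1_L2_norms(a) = [0.21, 0.14, 0.18]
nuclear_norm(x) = 0.13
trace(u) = 0.27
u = x + a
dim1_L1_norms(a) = [0.34, 0.21, 0.19]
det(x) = -0.00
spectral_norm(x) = 0.11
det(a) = 0.00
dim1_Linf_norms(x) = [0.07, 0.01, 0.03]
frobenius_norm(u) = 0.35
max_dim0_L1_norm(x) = 0.11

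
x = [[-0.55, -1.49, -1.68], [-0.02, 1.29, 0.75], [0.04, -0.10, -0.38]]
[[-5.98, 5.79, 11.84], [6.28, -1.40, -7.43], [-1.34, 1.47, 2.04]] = x @ [[-5.15, -1.08, 0.66], [3.6, 1.43, -3.15], [2.05, -4.36, -4.47]]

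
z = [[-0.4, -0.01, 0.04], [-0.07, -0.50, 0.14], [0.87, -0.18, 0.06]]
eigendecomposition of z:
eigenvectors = [[0.08+0.00j, -0.03+0.09j, -0.03-0.09j], [0.22+0.00j, -0.94+0.00j, (-0.94-0j)], [(0.97+0j), -0.26-0.17j, -0.26+0.17j]]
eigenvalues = [(0.09+0j), (-0.46+0.03j), (-0.46-0.03j)]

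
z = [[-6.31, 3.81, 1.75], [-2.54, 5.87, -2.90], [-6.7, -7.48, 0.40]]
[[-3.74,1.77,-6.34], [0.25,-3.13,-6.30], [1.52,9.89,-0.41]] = z @[[0.12, -0.66, 0.74], [-0.36, -0.72, -0.59], [-0.92, 0.2, 0.33]]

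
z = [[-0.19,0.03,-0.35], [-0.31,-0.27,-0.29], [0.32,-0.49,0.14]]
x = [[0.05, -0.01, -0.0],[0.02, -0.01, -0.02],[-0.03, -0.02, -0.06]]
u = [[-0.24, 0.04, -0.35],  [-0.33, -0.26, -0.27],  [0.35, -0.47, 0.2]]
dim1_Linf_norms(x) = [0.05, 0.02, 0.06]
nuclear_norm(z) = 1.36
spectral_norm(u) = 0.73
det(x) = -0.00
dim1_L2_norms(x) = [0.05, 0.03, 0.07]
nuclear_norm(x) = 0.13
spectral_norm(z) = 0.68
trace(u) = -0.30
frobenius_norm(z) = 0.88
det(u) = -0.04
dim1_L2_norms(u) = [0.43, 0.5, 0.62]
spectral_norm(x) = 0.07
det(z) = -0.05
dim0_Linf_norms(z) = [0.32, 0.49, 0.35]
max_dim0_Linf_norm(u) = 0.47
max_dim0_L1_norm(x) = 0.1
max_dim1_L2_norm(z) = 0.6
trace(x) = -0.02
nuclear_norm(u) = 1.36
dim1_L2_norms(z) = [0.4, 0.5, 0.6]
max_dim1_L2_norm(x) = 0.07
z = x + u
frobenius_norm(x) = 0.09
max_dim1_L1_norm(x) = 0.11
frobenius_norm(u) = 0.90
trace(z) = -0.32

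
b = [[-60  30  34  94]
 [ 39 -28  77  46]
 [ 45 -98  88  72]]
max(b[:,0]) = 45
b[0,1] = 30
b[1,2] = 77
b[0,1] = 30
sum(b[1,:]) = 134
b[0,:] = [-60, 30, 34, 94]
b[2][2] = 88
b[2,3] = 72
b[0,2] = 34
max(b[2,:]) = 88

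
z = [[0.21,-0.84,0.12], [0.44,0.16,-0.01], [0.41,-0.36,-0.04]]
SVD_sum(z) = [[0.35, -0.78, 0.07], [0.01, -0.03, 0.00], [0.2, -0.45, 0.04]] + [[-0.14, -0.06, 0.02], [0.43, 0.18, -0.05], [0.22, 0.09, -0.03]] + [[0.00,0.00,0.03], [0.0,0.0,0.04], [-0.00,-0.01,-0.06]]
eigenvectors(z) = [[(-0.69+0j), (-0.69-0j), -0.05+0.00j],[-0.06+0.51j, -0.06-0.51j, (0.12+0j)],[-0.44+0.26j, -0.44-0.26j, (0.99+0j)]]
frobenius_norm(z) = 1.13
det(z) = -0.04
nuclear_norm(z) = 1.61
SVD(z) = [[-0.87,0.28,-0.41],[-0.03,-0.86,-0.52],[-0.49,-0.44,0.75]] @ diag([0.990451704974833, 0.54415883298767, 0.07481032411333823]) @ [[-0.40,0.91,-0.08], [-0.91,-0.39,0.11], [-0.07,-0.12,-0.99]]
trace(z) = 0.33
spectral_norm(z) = 0.99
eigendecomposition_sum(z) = [[(0.11+0.28j), -0.42+0.15j, (0.06-0j)],[(0.22-0.06j), (0.08+0.32j), -0.04j],[(0.17+0.14j), (-0.21+0.25j), 0.03-0.02j]] + [[0.11-0.28j,  -0.42-0.15j,  0.06+0.00j], [(0.22+0.06j),  (0.08-0.32j),  0.04j], [0.17-0.14j,  -0.21-0.25j,  0.03+0.02j]] + [[(-0+0j), (-0-0j), 0.01-0.00j], [(0.01-0j), (0.01+0j), -0.01+0.00j], [0.06-0.00j, (0.06+0j), -0.11+0.00j]]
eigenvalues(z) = [(0.22+0.58j), (0.22-0.58j), (-0.11+0j)]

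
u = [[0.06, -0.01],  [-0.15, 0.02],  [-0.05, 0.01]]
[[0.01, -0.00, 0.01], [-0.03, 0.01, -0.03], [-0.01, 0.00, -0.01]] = u @ [[0.17, -0.01, 0.17], [-0.24, 0.30, -0.01]]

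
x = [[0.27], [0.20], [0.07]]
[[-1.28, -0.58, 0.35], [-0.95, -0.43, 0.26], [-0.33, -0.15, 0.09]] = x@ [[-4.75, -2.15, 1.31]]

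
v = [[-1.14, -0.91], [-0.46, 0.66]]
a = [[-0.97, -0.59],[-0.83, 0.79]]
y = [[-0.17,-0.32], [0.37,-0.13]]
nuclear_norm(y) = 0.75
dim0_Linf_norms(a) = [0.97, 0.79]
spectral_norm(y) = 0.41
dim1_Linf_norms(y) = [0.32, 0.37]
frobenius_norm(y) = 0.53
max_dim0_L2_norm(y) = 0.41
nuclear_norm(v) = 2.26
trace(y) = -0.30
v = a + y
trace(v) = -0.48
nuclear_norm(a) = 2.26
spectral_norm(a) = 1.28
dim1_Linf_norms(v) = [1.14, 0.66]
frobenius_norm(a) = 1.61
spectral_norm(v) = 1.46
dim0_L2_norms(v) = [1.23, 1.12]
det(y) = 0.14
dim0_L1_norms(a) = [1.8, 1.38]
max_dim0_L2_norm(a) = 1.28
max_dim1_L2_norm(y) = 0.39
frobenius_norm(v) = 1.67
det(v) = -1.17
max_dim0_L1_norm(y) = 0.54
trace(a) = -0.18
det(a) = -1.26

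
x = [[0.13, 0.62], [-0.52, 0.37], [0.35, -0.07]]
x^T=[[0.13,  -0.52,  0.35], [0.62,  0.37,  -0.07]]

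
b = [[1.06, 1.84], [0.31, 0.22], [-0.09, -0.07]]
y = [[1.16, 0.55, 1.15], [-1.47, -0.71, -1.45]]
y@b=[[1.3, 2.17], [-1.65, -2.76]]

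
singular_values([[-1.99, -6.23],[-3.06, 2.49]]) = [6.76, 3.55]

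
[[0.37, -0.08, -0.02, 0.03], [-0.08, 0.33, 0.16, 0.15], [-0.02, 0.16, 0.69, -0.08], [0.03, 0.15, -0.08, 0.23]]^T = [[0.37, -0.08, -0.02, 0.03], [-0.08, 0.33, 0.16, 0.15], [-0.02, 0.16, 0.69, -0.08], [0.03, 0.15, -0.08, 0.23]]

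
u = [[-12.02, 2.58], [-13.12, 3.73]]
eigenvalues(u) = [-9.45, 1.16]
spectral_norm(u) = 18.35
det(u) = -10.98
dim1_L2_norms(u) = [12.29, 13.64]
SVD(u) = [[-0.67, -0.74], [-0.74, 0.67]] @ diag([18.35281566881108, 0.5985457598567825]) @ [[0.97, -0.25],[0.25, 0.97]]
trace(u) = -8.29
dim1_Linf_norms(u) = [12.02, 13.12]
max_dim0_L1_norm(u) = 25.14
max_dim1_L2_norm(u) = 13.64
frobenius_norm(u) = 18.36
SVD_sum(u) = [[-11.91, 3.01],[-13.22, 3.34]] + [[-0.11,-0.43], [0.1,0.39]]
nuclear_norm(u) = 18.95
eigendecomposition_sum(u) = [[-11.74,2.30], [-11.68,2.29]] + [[-0.28, 0.28], [-1.44, 1.44]]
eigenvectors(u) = [[-0.71, -0.19], [-0.71, -0.98]]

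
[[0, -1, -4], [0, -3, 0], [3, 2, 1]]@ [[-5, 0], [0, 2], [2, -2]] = [[-8, 6], [0, -6], [-13, 2]]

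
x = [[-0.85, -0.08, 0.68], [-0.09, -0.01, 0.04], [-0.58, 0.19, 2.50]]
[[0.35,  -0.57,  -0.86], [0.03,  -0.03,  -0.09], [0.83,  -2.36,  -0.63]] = x@ [[-0.01, -0.03, 1.00], [-0.92, -0.40, -0.02], [0.4, -0.92, -0.02]]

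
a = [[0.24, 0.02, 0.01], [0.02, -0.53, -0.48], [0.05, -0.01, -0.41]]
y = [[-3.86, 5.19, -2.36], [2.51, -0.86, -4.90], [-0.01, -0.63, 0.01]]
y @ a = [[-0.94, -2.8, -1.56], [0.34, 0.56, 2.45], [-0.01, 0.33, 0.3]]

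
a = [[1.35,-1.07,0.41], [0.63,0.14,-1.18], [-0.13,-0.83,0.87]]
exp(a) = [[2.70, -2.79, 2.70], [1.59, 1.15, -1.71], [-1.0, -1.25, 3.1]]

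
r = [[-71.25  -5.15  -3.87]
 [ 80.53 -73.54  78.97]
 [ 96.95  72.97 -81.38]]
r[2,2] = -81.38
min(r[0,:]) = -71.25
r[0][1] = -5.15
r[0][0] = -71.25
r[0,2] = -3.87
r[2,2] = -81.38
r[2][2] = -81.38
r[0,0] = -71.25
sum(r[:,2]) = -6.280000000000001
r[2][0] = 96.95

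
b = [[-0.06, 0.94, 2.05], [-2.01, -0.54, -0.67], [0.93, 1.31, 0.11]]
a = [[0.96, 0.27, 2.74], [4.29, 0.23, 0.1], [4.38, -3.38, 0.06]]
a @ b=[[1.95, 4.35, 2.09], [-0.63, 4.04, 8.65], [6.59, 6.02, 11.25]]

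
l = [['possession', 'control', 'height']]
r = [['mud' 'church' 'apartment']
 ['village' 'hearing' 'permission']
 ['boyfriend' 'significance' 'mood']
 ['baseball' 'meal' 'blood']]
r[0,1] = 'church'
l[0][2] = 'height'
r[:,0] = ['mud', 'village', 'boyfriend', 'baseball']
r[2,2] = 'mood'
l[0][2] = 'height'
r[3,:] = ['baseball', 'meal', 'blood']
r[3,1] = 'meal'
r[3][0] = 'baseball'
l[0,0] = 'possession'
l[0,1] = 'control'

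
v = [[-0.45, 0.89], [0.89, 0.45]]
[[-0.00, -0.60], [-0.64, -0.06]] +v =[[-0.45, 0.29], [0.25, 0.39]]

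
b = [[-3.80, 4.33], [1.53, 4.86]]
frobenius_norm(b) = 7.69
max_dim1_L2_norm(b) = 5.76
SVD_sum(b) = [[-1.59, 5.03], [-1.26, 3.98]] + [[-2.21,  -0.7],  [2.79,  0.88]]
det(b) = -25.09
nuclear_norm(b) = 10.46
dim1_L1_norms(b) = [8.13, 6.39]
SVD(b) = [[0.78, 0.62], [0.62, -0.78]] @ diag([6.725137270710471, 3.731210083887118]) @ [[-0.3, 0.95], [-0.95, -0.30]]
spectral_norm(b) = 6.73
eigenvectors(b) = [[-0.99, -0.42], [0.16, -0.91]]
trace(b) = 1.06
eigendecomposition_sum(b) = [[-4.19,  1.94],[0.68,  -0.32]] + [[0.39, 2.39], [0.85, 5.18]]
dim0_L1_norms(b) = [5.33, 9.19]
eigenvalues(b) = [-4.51, 5.57]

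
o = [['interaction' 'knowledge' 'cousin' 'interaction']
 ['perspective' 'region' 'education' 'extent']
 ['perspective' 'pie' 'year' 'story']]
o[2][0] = 'perspective'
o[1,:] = ['perspective', 'region', 'education', 'extent']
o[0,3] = 'interaction'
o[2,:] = ['perspective', 'pie', 'year', 'story']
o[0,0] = 'interaction'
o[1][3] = 'extent'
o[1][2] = 'education'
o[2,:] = ['perspective', 'pie', 'year', 'story']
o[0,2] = 'cousin'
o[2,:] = ['perspective', 'pie', 'year', 'story']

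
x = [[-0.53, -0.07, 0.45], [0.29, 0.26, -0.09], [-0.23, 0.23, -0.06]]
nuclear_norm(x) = 1.31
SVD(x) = [[-0.89, 0.09, 0.44], [0.43, 0.48, 0.76], [-0.14, 0.87, -0.47]] @ diag([0.7764802972075111, 0.341836258456555, 0.1942326451782973]) @ [[0.81, 0.18, -0.56], [-0.32, 0.93, -0.16], [0.49, 0.31, 0.82]]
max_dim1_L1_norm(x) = 1.05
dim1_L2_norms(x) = [0.7, 0.4, 0.33]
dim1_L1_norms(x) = [1.05, 0.64, 0.52]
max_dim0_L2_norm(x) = 0.65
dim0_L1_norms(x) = [1.05, 0.56, 0.6]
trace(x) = -0.33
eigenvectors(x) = [[-0.74+0.00j,(-0.74-0j),0.19+0.00j], [(0.29+0.08j),0.29-0.08j,(0.86+0j)], [(-0.33-0.5j),-0.33+0.50j,(0.47+0j)]]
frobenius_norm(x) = 0.87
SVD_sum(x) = [[-0.56, -0.13, 0.38], [0.27, 0.06, -0.18], [-0.09, -0.02, 0.06]] + [[-0.01, 0.03, -0.0], [-0.05, 0.15, -0.03], [-0.09, 0.28, -0.05]] + [[0.04, 0.03, 0.07], [0.07, 0.05, 0.12], [-0.04, -0.03, -0.07]]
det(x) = 0.05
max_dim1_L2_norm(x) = 0.7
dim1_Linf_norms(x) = [0.53, 0.29, 0.23]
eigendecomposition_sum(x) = [[-0.27+0.02j, (-0.06-0.12j), 0.22+0.21j], [0.11+0.02j, 0.01+0.05j, (-0.06-0.1j)], [-0.14-0.18j, 0.05-0.09j, -0.04+0.24j]] + [[-0.27-0.02j, (-0.06+0.12j), (0.22-0.21j)], [(0.11-0.02j), (0.01-0.05j), (-0.06+0.1j)], [-0.14+0.18j, 0.05+0.09j, (-0.04-0.24j)]] + [[0.02+0.00j, (0.05+0j), (0.01-0j)], [(0.08+0j), 0.24+0.00j, 0.04-0.00j], [(0.04+0j), (0.13+0j), 0.02-0.00j]]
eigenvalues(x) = [(-0.3+0.31j), (-0.3-0.31j), (0.27+0j)]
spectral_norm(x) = 0.78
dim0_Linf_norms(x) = [0.53, 0.26, 0.45]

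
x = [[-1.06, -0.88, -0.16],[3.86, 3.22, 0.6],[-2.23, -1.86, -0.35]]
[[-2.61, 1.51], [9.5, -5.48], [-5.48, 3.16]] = x @ [[1.10, -0.67],[1.89, -1.29],[-1.39, 2.1]]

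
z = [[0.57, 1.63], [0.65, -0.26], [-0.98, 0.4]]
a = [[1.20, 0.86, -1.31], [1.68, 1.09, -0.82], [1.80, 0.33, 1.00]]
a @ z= [[2.53, 1.21], [2.47, 2.13], [0.26, 3.25]]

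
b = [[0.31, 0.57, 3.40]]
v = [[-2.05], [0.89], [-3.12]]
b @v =[[-10.74]]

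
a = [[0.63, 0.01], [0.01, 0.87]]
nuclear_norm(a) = 1.50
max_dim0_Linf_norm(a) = 0.87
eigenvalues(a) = [0.63, 0.87]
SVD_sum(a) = [[0.00, 0.04], [0.04, 0.87]] + [[0.63,-0.03], [-0.03,0.0]]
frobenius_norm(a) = 1.07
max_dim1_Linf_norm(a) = 0.87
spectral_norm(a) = 0.87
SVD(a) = [[0.04, 1.00], [1.00, -0.04]] @ diag([0.870415945787923, 0.6295840542120769]) @ [[0.04,1.00], [1.0,-0.04]]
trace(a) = 1.50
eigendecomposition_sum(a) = [[0.63,-0.03], [-0.03,0.0]] + [[0.00, 0.04], [0.04, 0.87]]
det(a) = 0.55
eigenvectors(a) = [[-1.00, -0.04], [0.04, -1.00]]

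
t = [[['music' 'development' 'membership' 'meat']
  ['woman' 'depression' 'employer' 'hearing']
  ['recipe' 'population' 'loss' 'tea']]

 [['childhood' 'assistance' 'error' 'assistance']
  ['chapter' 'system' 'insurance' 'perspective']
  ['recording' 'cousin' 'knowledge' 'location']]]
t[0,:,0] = ['music', 'woman', 'recipe']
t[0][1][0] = 'woman'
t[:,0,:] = [['music', 'development', 'membership', 'meat'], ['childhood', 'assistance', 'error', 'assistance']]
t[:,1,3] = ['hearing', 'perspective']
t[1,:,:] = [['childhood', 'assistance', 'error', 'assistance'], ['chapter', 'system', 'insurance', 'perspective'], ['recording', 'cousin', 'knowledge', 'location']]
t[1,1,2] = 'insurance'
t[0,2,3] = 'tea'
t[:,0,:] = [['music', 'development', 'membership', 'meat'], ['childhood', 'assistance', 'error', 'assistance']]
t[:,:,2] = [['membership', 'employer', 'loss'], ['error', 'insurance', 'knowledge']]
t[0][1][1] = 'depression'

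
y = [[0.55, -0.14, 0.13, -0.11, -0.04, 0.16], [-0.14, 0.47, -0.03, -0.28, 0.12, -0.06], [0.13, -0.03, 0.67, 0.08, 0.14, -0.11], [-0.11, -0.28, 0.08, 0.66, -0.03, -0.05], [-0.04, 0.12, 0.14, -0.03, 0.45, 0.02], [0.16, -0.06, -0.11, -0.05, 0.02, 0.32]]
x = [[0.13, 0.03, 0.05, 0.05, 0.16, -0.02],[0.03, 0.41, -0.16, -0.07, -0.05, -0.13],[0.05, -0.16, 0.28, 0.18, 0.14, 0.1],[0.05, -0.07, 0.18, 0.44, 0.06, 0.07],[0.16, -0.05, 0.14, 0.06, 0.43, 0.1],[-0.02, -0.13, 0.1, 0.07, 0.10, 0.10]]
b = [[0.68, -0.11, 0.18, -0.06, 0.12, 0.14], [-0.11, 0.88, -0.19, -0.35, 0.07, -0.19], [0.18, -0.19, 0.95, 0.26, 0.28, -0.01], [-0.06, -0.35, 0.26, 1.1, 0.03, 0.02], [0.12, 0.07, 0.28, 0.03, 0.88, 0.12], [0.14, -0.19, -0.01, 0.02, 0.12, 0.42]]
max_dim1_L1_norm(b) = 1.87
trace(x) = 1.79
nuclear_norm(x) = 1.79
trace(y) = 3.12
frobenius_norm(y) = 1.46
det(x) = 0.00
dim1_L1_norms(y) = [1.13, 1.1, 1.16, 1.21, 0.8, 0.72]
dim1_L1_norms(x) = [0.44, 0.85, 0.91, 0.87, 0.94, 0.52]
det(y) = 0.01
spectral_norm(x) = 0.80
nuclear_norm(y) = 3.12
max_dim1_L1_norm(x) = 0.94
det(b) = 0.12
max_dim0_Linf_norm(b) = 1.1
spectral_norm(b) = 1.60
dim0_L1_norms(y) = [1.13, 1.1, 1.16, 1.21, 0.8, 0.72]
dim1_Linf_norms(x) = [0.16, 0.41, 0.28, 0.44, 0.43, 0.13]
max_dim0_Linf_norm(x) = 0.44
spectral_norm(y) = 0.90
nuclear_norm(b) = 4.91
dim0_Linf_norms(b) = [0.68, 0.88, 0.95, 1.1, 0.88, 0.42]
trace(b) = 4.91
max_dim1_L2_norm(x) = 0.5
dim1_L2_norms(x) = [0.22, 0.47, 0.41, 0.49, 0.5, 0.23]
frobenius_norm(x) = 0.99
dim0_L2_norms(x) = [0.22, 0.47, 0.41, 0.49, 0.5, 0.23]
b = y + x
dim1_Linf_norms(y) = [0.55, 0.47, 0.67, 0.66, 0.45, 0.32]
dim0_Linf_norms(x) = [0.16, 0.41, 0.28, 0.44, 0.43, 0.13]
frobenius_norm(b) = 2.28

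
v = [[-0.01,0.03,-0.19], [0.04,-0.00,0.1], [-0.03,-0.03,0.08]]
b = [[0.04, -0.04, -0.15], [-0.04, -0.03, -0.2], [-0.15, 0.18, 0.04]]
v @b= [[0.03, -0.03, -0.01], [-0.01, 0.02, -0.0], [-0.01, 0.02, 0.01]]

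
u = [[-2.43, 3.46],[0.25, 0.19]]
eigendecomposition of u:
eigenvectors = [[-1.00, -0.76], [0.09, -0.64]]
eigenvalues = [-2.73, 0.49]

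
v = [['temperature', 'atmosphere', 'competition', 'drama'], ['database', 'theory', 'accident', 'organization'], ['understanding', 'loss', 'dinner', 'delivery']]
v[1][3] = 'organization'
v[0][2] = 'competition'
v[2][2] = 'dinner'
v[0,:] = ['temperature', 'atmosphere', 'competition', 'drama']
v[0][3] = 'drama'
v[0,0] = 'temperature'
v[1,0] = 'database'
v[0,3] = 'drama'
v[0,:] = ['temperature', 'atmosphere', 'competition', 'drama']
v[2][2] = 'dinner'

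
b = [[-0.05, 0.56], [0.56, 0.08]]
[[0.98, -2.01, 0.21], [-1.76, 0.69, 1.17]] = b@ [[-3.35, 1.73, 2.01], [1.45, -3.44, 0.55]]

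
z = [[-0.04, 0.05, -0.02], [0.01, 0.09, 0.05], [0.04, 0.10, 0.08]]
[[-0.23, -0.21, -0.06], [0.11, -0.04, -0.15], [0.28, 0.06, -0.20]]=z @ [[2.62, 1.25, -5.33], [-1.03, -2.11, -3.66], [3.49, 2.75, 4.72]]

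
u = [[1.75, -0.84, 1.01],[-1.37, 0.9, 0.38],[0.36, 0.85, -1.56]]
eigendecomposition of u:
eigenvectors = [[-0.73,  0.30,  -0.31], [0.68,  0.87,  -0.27], [0.08,  0.39,  0.91]]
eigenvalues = [2.42, 0.61, -1.94]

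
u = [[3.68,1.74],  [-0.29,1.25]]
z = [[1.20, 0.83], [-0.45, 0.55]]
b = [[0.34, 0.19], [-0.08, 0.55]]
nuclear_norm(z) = 2.17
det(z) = 1.03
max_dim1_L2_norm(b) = 0.56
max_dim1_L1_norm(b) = 0.63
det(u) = 5.10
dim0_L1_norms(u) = [3.97, 2.99]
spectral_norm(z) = 1.46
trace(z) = 1.75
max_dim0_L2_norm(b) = 0.58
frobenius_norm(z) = 1.62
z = b @ u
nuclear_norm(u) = 5.33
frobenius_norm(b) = 0.68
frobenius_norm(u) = 4.27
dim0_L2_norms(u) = [3.69, 2.14]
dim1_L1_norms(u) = [5.42, 1.54]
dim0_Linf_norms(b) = [0.34, 0.55]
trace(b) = 0.89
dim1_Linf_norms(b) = [0.34, 0.55]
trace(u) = 4.93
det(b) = 0.20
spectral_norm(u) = 4.08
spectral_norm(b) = 0.58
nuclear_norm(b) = 0.93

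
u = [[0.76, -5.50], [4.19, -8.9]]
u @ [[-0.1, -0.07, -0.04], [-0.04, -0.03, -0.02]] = [[0.14, 0.11, 0.08], [-0.06, -0.03, 0.01]]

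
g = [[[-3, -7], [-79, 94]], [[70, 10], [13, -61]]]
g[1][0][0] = 70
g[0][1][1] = 94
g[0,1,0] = -79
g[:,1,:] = [[-79, 94], [13, -61]]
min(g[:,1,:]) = -79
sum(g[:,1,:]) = -33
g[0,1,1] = 94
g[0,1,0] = -79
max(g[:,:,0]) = 70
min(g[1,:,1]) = -61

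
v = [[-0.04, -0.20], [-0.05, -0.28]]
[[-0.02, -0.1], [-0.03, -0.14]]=v@[[0.06,-0.12],[0.10,0.51]]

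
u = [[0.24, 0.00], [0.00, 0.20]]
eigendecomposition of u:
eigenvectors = [[1.0,0.00], [0.00,1.0]]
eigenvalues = [0.24, 0.2]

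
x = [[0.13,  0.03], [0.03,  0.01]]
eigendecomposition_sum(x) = [[0.13, 0.03], [0.03, 0.01]] + [[0.0, -0.0], [-0.00, 0.0]]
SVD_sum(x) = [[0.13, 0.03], [0.03, 0.01]] + [[0.00, -0.00], [-0.00, 0.00]]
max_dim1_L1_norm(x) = 0.16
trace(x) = 0.14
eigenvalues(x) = [0.14, 0.0]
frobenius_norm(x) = 0.14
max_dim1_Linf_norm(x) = 0.13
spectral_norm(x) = 0.14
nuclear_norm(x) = 0.14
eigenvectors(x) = [[0.97, -0.23], [0.23, 0.97]]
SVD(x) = [[-0.97, -0.23], [-0.23, 0.97]] @ diag([0.13708203932499372, 0.0029179606750063094]) @ [[-0.97, -0.23], [-0.23, 0.97]]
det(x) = 0.00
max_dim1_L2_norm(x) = 0.13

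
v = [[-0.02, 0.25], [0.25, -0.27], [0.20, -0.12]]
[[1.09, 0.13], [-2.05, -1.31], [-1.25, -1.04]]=v@ [[-3.8,-5.12], [4.07,0.10]]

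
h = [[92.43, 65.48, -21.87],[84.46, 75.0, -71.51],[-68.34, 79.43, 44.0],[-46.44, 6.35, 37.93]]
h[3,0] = -46.44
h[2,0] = -68.34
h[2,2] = 44.0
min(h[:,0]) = -68.34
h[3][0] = -46.44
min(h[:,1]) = 6.35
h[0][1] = 65.48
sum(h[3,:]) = -2.1599999999999966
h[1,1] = 75.0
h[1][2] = -71.51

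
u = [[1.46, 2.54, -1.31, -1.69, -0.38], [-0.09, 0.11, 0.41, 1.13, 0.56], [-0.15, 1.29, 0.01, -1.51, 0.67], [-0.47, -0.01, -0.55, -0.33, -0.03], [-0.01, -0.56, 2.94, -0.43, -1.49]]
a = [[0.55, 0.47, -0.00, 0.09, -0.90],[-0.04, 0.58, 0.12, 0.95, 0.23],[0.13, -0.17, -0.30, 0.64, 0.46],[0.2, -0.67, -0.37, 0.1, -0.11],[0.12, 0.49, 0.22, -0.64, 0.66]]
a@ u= [[0.73, 1.95, -3.22, -0.04, 1.39], [-0.58, -0.02, 0.45, 0.13, 0.05], [-0.06, -0.34, 0.76, -0.37, -1.05], [0.36, 0.02, -0.92, -0.52, -0.54], [0.39, 0.28, 2.34, -0.05, -0.59]]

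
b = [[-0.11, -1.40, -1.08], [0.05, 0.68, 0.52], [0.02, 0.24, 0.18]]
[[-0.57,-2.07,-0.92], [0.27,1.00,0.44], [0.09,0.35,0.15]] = b @ [[0.66, 0.24, -0.59], [-0.18, 0.81, 0.17], [0.69, 0.84, 0.69]]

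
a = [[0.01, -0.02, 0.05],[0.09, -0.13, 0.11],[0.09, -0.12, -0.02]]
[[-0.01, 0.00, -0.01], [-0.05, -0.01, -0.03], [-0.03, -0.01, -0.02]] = a@[[-0.10, -0.06, -0.10], [0.18, 0.06, 0.13], [-0.15, 0.04, -0.05]]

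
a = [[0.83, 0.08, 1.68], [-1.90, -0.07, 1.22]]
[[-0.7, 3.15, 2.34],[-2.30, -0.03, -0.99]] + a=[[0.13,3.23,4.02], [-4.2,-0.10,0.23]]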